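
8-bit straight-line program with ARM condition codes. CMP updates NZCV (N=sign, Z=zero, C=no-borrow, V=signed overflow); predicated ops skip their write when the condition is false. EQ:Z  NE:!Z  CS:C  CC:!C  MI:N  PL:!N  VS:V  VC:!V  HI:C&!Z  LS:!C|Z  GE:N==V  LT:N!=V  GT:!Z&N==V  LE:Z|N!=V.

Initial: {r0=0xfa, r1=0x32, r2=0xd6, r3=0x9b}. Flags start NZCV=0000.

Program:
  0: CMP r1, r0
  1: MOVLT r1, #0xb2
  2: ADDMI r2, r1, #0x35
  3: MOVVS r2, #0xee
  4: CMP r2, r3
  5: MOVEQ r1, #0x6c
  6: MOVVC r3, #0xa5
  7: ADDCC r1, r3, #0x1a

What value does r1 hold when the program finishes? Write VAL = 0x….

VAL = 0x32

0: ✓ CMP  NZCV=0000
1: · MOVLT
2: · ADDMI
3: · MOVVS
4: ✓ CMP  NZCV=0010
5: · MOVEQ
6: ✓ MOVVC  r3←0xa5
7: · ADDCC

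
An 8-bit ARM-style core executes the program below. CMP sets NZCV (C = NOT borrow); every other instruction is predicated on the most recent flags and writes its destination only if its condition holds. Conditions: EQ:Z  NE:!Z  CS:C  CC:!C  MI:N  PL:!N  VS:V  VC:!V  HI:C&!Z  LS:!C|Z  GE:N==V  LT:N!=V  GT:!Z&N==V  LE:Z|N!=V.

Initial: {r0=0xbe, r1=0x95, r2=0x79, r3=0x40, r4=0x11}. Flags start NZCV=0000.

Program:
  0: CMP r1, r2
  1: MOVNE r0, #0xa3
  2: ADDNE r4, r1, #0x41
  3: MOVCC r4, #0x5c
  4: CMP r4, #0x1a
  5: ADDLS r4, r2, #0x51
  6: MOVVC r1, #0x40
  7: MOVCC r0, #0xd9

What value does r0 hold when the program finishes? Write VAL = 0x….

VAL = 0xa3

[0] flags=0011 → (cmp)
[1] flags=0011 NE?T → r0=0xa3
[2] flags=0011 NE?T → r4=0xd6
[3] flags=0011 CC?F → skip
[4] flags=1010 → (cmp)
[5] flags=1010 LS?F → skip
[6] flags=1010 VC?T → r1=0x40
[7] flags=1010 CC?F → skip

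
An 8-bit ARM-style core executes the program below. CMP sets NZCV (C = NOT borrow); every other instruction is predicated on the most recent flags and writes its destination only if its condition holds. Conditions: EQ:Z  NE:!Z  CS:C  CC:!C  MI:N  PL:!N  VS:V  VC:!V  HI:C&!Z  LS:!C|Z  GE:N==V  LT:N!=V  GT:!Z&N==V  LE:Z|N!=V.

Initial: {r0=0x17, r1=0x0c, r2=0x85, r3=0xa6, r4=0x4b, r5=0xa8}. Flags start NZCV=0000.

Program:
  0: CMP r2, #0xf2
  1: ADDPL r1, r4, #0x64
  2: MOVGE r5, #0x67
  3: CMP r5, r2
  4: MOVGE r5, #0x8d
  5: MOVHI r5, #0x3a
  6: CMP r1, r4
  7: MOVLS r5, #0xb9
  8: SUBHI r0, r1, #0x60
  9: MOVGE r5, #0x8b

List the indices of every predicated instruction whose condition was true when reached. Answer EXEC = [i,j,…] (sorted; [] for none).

[0] flags=1000 → (cmp)
[1] flags=1000 PL?F → skip
[2] flags=1000 GE?F → skip
[3] flags=0010 → (cmp)
[4] flags=0010 GE?T → r5=0x8d
[5] flags=0010 HI?T → r5=0x3a
[6] flags=1000 → (cmp)
[7] flags=1000 LS?T → r5=0xb9
[8] flags=1000 HI?F → skip
[9] flags=1000 GE?F → skip

EXEC = [4,5,7]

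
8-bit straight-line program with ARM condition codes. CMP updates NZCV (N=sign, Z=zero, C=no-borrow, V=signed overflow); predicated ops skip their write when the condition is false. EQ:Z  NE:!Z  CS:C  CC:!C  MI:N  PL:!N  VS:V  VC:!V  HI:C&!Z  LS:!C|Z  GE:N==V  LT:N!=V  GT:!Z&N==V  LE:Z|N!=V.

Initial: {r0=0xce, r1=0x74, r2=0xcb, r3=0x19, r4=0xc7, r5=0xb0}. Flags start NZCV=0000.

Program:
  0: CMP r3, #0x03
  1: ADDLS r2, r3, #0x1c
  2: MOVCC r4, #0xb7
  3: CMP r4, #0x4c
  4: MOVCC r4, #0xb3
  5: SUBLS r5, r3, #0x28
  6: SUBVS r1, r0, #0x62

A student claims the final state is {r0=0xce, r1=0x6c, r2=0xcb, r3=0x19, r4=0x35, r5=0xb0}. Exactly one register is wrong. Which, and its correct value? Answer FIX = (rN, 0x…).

FIX = (r4, 0xc7)

0: ✓ CMP  NZCV=0010
1: · ADDLS
2: · MOVCC
3: ✓ CMP  NZCV=0011
4: · MOVCC
5: · SUBLS
6: ✓ SUBVS  r1←0x6c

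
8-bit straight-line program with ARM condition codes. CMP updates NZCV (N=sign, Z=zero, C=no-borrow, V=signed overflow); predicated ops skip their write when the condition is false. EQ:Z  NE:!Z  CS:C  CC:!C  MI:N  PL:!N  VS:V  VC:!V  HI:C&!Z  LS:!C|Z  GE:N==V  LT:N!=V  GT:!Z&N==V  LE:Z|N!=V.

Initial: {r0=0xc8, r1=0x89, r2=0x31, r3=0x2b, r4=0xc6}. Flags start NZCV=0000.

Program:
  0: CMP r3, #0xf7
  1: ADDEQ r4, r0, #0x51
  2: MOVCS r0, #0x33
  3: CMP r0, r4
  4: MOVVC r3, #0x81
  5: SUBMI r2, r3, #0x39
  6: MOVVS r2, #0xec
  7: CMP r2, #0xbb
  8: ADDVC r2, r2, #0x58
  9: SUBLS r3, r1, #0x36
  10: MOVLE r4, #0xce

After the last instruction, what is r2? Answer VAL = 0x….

VAL = 0x89

[0] flags=0000 → (cmp)
[1] flags=0000 EQ?F → skip
[2] flags=0000 CS?F → skip
[3] flags=0010 → (cmp)
[4] flags=0010 VC?T → r3=0x81
[5] flags=0010 MI?F → skip
[6] flags=0010 VS?F → skip
[7] flags=0000 → (cmp)
[8] flags=0000 VC?T → r2=0x89
[9] flags=0000 LS?T → r3=0x53
[10] flags=0000 LE?F → skip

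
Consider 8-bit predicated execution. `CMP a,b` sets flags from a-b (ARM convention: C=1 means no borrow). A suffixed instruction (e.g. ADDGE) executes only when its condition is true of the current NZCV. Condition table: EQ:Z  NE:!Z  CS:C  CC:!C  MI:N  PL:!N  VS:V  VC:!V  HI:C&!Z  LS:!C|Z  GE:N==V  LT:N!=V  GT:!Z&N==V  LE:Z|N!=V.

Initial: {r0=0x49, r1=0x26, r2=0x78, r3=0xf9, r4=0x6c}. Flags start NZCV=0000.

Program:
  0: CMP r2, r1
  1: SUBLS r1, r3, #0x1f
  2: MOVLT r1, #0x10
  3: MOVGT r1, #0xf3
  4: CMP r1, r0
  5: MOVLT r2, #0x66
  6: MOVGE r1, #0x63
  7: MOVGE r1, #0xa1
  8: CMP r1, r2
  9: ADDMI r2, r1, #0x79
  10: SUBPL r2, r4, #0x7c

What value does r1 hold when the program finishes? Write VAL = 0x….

VAL = 0xf3

[0] flags=0010 → (cmp)
[1] flags=0010 LS?F → skip
[2] flags=0010 LT?F → skip
[3] flags=0010 GT?T → r1=0xf3
[4] flags=1010 → (cmp)
[5] flags=1010 LT?T → r2=0x66
[6] flags=1010 GE?F → skip
[7] flags=1010 GE?F → skip
[8] flags=1010 → (cmp)
[9] flags=1010 MI?T → r2=0x6c
[10] flags=1010 PL?F → skip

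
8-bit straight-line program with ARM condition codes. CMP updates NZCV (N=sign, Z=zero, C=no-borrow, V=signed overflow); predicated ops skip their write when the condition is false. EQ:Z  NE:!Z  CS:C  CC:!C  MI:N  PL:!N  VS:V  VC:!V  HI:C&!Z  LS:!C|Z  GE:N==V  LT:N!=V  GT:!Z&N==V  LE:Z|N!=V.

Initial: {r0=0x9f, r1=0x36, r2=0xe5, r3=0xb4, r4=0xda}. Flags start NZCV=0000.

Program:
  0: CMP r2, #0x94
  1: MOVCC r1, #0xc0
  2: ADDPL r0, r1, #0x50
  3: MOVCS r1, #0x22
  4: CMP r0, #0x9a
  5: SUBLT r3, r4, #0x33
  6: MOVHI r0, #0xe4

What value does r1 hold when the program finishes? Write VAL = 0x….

[0] flags=0010 → (cmp)
[1] flags=0010 CC?F → skip
[2] flags=0010 PL?T → r0=0x86
[3] flags=0010 CS?T → r1=0x22
[4] flags=1000 → (cmp)
[5] flags=1000 LT?T → r3=0xa7
[6] flags=1000 HI?F → skip

VAL = 0x22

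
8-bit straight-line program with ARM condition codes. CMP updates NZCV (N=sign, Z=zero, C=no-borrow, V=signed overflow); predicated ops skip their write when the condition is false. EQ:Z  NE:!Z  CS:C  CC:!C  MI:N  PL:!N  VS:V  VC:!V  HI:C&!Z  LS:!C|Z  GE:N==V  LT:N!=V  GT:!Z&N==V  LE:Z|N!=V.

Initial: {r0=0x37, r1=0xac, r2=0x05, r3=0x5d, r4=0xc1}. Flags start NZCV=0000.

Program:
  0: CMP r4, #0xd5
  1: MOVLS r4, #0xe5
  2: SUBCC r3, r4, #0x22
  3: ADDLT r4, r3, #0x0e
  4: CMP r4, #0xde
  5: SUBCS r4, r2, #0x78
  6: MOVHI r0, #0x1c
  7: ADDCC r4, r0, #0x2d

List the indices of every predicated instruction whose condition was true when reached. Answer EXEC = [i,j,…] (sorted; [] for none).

0: ✓ CMP  NZCV=1000
1: ✓ MOVLS  r4←0xe5
2: ✓ SUBCC  r3←0xc3
3: ✓ ADDLT  r4←0xd1
4: ✓ CMP  NZCV=1000
5: · SUBCS
6: · MOVHI
7: ✓ ADDCC  r4←0x64

EXEC = [1,2,3,7]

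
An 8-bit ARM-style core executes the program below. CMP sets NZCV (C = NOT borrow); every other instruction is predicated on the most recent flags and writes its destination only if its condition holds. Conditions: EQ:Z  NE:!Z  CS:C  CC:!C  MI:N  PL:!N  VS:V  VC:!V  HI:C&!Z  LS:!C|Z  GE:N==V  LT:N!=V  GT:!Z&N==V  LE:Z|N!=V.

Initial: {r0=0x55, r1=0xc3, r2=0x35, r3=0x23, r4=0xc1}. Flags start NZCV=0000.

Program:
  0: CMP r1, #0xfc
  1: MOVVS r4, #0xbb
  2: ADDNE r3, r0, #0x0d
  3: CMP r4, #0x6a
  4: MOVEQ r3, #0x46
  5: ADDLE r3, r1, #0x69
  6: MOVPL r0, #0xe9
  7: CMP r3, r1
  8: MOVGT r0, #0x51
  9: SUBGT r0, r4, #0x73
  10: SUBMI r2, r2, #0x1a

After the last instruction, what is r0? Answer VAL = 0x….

VAL = 0x4e

[0] flags=1000 → (cmp)
[1] flags=1000 VS?F → skip
[2] flags=1000 NE?T → r3=0x62
[3] flags=0011 → (cmp)
[4] flags=0011 EQ?F → skip
[5] flags=0011 LE?T → r3=0x2c
[6] flags=0011 PL?T → r0=0xe9
[7] flags=0000 → (cmp)
[8] flags=0000 GT?T → r0=0x51
[9] flags=0000 GT?T → r0=0x4e
[10] flags=0000 MI?F → skip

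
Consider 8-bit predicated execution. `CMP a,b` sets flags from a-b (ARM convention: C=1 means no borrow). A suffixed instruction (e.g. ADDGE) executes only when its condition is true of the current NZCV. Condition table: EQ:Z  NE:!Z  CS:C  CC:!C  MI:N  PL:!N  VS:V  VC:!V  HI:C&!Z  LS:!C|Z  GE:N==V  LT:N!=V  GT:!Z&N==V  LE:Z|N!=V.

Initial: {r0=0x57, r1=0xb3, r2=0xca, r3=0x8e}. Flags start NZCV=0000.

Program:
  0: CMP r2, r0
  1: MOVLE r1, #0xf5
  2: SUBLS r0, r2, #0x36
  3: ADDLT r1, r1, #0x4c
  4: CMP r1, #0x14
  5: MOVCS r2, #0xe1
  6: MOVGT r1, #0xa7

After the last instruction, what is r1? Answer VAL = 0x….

VAL = 0xa7

0: ✓ CMP  NZCV=0011
1: ✓ MOVLE  r1←0xf5
2: · SUBLS
3: ✓ ADDLT  r1←0x41
4: ✓ CMP  NZCV=0010
5: ✓ MOVCS  r2←0xe1
6: ✓ MOVGT  r1←0xa7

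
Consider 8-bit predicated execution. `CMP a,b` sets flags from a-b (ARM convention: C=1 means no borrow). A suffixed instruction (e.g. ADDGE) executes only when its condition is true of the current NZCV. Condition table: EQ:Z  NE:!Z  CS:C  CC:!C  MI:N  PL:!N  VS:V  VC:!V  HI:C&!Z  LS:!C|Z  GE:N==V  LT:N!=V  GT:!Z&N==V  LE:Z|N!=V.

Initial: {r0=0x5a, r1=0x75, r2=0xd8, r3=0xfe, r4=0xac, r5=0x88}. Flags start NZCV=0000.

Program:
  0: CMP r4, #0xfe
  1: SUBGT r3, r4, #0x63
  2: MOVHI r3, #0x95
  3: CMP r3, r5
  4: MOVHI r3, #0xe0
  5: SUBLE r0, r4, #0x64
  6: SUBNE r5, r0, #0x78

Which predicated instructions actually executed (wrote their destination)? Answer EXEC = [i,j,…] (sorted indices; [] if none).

EXEC = [4,6]

[0] flags=1000 → (cmp)
[1] flags=1000 GT?F → skip
[2] flags=1000 HI?F → skip
[3] flags=0010 → (cmp)
[4] flags=0010 HI?T → r3=0xe0
[5] flags=0010 LE?F → skip
[6] flags=0010 NE?T → r5=0xe2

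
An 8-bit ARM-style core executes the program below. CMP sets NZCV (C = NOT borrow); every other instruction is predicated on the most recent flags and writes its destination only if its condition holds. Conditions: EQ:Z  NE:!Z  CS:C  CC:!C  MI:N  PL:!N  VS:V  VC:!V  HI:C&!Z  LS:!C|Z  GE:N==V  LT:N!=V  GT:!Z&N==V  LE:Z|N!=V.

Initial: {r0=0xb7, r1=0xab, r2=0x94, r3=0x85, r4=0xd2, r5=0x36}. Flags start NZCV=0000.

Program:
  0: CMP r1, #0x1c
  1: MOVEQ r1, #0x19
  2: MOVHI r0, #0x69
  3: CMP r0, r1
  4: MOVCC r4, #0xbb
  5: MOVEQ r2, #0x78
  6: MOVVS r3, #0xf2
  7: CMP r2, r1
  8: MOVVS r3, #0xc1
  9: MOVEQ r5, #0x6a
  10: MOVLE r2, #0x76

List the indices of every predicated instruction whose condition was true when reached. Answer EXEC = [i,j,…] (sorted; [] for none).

EXEC = [2,4,6,10]

[0] flags=1010 → (cmp)
[1] flags=1010 EQ?F → skip
[2] flags=1010 HI?T → r0=0x69
[3] flags=1001 → (cmp)
[4] flags=1001 CC?T → r4=0xbb
[5] flags=1001 EQ?F → skip
[6] flags=1001 VS?T → r3=0xf2
[7] flags=1000 → (cmp)
[8] flags=1000 VS?F → skip
[9] flags=1000 EQ?F → skip
[10] flags=1000 LE?T → r2=0x76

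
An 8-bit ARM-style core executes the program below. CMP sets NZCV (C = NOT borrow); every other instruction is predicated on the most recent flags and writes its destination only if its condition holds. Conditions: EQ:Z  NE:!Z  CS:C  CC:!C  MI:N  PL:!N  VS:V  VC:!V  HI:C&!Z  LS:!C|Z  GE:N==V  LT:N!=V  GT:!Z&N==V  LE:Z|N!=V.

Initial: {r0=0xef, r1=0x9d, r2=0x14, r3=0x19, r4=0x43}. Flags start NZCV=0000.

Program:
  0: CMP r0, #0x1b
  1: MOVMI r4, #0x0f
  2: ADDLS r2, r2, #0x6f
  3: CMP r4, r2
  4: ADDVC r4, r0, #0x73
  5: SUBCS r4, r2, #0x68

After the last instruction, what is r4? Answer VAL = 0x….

0: ✓ CMP  NZCV=1010
1: ✓ MOVMI  r4←0x0f
2: · ADDLS
3: ✓ CMP  NZCV=1000
4: ✓ ADDVC  r4←0x62
5: · SUBCS

VAL = 0x62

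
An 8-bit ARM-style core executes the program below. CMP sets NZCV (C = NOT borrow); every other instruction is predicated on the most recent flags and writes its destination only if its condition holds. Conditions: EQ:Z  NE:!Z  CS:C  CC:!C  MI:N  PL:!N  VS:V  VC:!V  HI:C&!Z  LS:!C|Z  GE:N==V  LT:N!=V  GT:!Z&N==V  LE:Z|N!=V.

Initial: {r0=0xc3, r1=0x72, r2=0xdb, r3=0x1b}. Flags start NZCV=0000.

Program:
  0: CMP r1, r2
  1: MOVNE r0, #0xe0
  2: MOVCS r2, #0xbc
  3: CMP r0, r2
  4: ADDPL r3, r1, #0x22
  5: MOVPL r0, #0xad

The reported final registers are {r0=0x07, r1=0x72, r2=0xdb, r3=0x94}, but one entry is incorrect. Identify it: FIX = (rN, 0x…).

FIX = (r0, 0xad)

0: ✓ CMP  NZCV=1001
1: ✓ MOVNE  r0←0xe0
2: · MOVCS
3: ✓ CMP  NZCV=0010
4: ✓ ADDPL  r3←0x94
5: ✓ MOVPL  r0←0xad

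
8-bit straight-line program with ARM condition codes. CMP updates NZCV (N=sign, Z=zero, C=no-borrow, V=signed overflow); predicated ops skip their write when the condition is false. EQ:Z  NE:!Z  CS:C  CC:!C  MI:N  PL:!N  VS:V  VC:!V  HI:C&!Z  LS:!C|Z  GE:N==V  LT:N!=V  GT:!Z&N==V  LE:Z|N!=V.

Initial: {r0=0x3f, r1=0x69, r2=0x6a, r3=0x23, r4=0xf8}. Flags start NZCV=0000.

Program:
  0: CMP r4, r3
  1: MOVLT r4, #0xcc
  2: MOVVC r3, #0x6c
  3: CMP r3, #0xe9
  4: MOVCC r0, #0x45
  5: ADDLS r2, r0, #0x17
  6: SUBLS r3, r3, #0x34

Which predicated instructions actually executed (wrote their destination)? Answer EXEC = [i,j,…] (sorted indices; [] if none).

EXEC = [1,2,4,5,6]

0: ✓ CMP  NZCV=1010
1: ✓ MOVLT  r4←0xcc
2: ✓ MOVVC  r3←0x6c
3: ✓ CMP  NZCV=1001
4: ✓ MOVCC  r0←0x45
5: ✓ ADDLS  r2←0x5c
6: ✓ SUBLS  r3←0x38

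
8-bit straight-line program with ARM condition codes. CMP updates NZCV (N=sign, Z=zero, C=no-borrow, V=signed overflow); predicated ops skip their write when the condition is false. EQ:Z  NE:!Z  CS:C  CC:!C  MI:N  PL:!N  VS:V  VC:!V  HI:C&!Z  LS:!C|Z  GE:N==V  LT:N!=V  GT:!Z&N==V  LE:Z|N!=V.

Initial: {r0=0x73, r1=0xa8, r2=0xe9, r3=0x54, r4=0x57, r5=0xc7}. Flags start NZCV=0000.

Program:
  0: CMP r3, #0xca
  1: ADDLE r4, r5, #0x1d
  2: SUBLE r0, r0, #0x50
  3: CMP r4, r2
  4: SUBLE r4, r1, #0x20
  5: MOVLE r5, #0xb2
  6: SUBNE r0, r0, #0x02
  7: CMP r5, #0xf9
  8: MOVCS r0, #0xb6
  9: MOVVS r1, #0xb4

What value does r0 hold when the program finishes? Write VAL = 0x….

0: ✓ CMP  NZCV=1001
1: · ADDLE
2: · SUBLE
3: ✓ CMP  NZCV=0000
4: · SUBLE
5: · MOVLE
6: ✓ SUBNE  r0←0x71
7: ✓ CMP  NZCV=1000
8: · MOVCS
9: · MOVVS

VAL = 0x71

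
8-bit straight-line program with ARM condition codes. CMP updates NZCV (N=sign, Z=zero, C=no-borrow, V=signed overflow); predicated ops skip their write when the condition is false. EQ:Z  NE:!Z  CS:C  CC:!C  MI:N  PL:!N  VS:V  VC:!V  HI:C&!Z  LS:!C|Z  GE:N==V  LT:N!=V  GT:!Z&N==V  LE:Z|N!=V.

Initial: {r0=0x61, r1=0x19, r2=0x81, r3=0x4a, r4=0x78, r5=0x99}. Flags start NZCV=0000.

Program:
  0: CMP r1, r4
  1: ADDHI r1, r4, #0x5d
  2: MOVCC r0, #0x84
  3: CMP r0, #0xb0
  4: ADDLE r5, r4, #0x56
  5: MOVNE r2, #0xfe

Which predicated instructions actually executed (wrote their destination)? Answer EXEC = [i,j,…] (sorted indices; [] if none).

0: ✓ CMP  NZCV=1000
1: · ADDHI
2: ✓ MOVCC  r0←0x84
3: ✓ CMP  NZCV=1000
4: ✓ ADDLE  r5←0xce
5: ✓ MOVNE  r2←0xfe

EXEC = [2,4,5]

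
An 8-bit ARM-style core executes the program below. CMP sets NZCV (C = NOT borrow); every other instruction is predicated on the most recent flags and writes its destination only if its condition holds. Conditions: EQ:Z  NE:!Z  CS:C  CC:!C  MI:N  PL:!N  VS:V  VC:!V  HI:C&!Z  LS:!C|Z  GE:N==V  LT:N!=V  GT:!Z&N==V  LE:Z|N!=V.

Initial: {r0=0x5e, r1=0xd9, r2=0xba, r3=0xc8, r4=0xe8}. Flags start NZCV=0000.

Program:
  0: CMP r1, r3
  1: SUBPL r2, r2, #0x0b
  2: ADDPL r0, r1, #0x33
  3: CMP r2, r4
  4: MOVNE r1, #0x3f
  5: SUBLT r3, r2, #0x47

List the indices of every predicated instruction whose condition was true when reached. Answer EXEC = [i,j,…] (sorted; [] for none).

[0] flags=0010 → (cmp)
[1] flags=0010 PL?T → r2=0xaf
[2] flags=0010 PL?T → r0=0x0c
[3] flags=1000 → (cmp)
[4] flags=1000 NE?T → r1=0x3f
[5] flags=1000 LT?T → r3=0x68

EXEC = [1,2,4,5]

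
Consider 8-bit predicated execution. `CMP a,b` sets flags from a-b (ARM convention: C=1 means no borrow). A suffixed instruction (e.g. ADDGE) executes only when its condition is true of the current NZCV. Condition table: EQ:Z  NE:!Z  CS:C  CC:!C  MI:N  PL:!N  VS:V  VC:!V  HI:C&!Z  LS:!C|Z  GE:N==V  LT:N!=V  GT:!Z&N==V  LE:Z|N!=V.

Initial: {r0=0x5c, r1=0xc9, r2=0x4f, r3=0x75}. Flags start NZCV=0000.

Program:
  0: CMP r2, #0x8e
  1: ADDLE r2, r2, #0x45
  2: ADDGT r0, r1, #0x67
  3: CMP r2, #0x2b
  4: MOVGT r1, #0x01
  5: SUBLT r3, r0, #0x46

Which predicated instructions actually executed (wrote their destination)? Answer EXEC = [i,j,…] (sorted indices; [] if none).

0: ✓ CMP  NZCV=1001
1: · ADDLE
2: ✓ ADDGT  r0←0x30
3: ✓ CMP  NZCV=0010
4: ✓ MOVGT  r1←0x01
5: · SUBLT

EXEC = [2,4]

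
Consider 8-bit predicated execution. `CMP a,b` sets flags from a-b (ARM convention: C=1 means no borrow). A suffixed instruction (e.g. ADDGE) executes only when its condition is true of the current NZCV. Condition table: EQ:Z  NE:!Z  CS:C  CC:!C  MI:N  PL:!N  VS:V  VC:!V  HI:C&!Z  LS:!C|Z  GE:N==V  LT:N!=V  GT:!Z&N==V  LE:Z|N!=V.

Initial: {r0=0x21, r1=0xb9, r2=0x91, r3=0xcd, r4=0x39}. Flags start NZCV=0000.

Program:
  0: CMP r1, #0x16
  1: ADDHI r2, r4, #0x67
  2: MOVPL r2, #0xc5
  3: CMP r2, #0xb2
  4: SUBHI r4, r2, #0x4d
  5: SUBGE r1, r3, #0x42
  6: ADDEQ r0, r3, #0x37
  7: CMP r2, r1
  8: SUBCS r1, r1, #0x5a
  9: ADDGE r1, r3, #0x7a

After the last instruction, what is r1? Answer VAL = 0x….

0: ✓ CMP  NZCV=1010
1: ✓ ADDHI  r2←0xa0
2: · MOVPL
3: ✓ CMP  NZCV=1000
4: · SUBHI
5: · SUBGE
6: · ADDEQ
7: ✓ CMP  NZCV=1000
8: · SUBCS
9: · ADDGE

VAL = 0xb9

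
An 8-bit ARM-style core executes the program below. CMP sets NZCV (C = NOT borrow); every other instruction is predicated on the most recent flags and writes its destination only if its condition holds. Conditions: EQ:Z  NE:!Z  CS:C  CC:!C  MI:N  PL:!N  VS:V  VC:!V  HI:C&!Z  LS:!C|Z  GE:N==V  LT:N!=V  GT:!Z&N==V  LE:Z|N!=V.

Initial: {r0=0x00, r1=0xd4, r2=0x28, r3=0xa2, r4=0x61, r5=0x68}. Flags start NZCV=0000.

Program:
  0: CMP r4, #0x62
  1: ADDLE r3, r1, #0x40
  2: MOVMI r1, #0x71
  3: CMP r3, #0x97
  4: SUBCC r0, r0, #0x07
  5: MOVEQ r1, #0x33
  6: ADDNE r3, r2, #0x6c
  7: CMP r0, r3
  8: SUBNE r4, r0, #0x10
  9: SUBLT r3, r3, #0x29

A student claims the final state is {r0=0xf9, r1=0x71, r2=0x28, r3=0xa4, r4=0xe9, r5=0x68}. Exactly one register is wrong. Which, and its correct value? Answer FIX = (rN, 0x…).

FIX = (r3, 0x94)

0: ✓ CMP  NZCV=1000
1: ✓ ADDLE  r3←0x14
2: ✓ MOVMI  r1←0x71
3: ✓ CMP  NZCV=0000
4: ✓ SUBCC  r0←0xf9
5: · MOVEQ
6: ✓ ADDNE  r3←0x94
7: ✓ CMP  NZCV=0010
8: ✓ SUBNE  r4←0xe9
9: · SUBLT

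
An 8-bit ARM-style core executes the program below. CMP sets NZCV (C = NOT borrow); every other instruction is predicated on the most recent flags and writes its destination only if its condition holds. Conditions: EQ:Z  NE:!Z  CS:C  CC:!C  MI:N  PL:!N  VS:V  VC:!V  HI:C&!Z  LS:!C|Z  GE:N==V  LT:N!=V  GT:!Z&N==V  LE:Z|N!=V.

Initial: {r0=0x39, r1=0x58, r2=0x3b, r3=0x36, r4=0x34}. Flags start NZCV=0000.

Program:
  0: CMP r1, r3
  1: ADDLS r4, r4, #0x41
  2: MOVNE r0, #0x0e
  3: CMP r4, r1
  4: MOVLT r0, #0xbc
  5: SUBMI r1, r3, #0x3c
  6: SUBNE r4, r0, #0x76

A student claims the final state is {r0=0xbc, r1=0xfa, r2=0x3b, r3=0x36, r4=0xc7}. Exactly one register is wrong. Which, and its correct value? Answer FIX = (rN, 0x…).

0: ✓ CMP  NZCV=0010
1: · ADDLS
2: ✓ MOVNE  r0←0x0e
3: ✓ CMP  NZCV=1000
4: ✓ MOVLT  r0←0xbc
5: ✓ SUBMI  r1←0xfa
6: ✓ SUBNE  r4←0x46

FIX = (r4, 0x46)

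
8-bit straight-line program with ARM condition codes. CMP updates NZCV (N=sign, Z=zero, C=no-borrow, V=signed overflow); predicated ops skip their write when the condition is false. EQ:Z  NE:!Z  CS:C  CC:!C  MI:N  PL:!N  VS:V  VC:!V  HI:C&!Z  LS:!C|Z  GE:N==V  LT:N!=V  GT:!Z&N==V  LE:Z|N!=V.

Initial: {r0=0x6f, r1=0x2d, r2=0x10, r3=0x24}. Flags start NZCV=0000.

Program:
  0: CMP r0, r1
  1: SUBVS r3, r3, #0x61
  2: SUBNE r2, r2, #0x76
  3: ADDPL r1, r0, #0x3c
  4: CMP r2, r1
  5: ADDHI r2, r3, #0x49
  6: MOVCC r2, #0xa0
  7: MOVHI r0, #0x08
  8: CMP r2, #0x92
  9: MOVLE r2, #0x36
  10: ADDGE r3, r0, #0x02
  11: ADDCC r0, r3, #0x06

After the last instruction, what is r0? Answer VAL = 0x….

VAL = 0x6f

[0] flags=0010 → (cmp)
[1] flags=0010 VS?F → skip
[2] flags=0010 NE?T → r2=0x9a
[3] flags=0010 PL?T → r1=0xab
[4] flags=1000 → (cmp)
[5] flags=1000 HI?F → skip
[6] flags=1000 CC?T → r2=0xa0
[7] flags=1000 HI?F → skip
[8] flags=0010 → (cmp)
[9] flags=0010 LE?F → skip
[10] flags=0010 GE?T → r3=0x71
[11] flags=0010 CC?F → skip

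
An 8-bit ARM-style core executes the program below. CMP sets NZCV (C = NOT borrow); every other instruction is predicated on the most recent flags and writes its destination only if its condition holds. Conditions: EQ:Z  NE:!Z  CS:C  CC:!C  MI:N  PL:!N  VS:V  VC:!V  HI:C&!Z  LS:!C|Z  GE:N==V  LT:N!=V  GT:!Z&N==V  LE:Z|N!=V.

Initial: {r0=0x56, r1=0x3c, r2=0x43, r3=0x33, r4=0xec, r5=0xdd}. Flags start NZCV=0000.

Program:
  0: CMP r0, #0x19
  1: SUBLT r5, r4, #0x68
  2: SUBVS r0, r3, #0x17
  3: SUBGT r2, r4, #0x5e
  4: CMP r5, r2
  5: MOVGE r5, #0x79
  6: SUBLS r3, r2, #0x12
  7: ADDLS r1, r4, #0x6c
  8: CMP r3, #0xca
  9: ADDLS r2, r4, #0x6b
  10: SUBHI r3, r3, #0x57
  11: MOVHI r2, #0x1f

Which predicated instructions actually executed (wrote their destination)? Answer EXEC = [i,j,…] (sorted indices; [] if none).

0: ✓ CMP  NZCV=0010
1: · SUBLT
2: · SUBVS
3: ✓ SUBGT  r2←0x8e
4: ✓ CMP  NZCV=0010
5: ✓ MOVGE  r5←0x79
6: · SUBLS
7: · ADDLS
8: ✓ CMP  NZCV=0000
9: ✓ ADDLS  r2←0x57
10: · SUBHI
11: · MOVHI

EXEC = [3,5,9]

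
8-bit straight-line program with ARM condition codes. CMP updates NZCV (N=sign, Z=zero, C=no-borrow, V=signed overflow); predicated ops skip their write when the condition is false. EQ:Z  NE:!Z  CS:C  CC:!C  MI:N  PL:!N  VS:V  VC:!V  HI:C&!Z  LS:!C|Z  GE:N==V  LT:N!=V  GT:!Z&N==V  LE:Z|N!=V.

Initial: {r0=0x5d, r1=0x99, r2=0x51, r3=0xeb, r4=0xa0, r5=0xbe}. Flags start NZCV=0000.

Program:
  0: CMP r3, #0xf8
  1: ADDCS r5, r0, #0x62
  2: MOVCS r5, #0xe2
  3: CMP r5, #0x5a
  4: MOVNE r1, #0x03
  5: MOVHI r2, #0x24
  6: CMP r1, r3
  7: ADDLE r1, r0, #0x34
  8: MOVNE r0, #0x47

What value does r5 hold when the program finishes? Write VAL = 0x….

0: ✓ CMP  NZCV=1000
1: · ADDCS
2: · MOVCS
3: ✓ CMP  NZCV=0011
4: ✓ MOVNE  r1←0x03
5: ✓ MOVHI  r2←0x24
6: ✓ CMP  NZCV=0000
7: · ADDLE
8: ✓ MOVNE  r0←0x47

VAL = 0xbe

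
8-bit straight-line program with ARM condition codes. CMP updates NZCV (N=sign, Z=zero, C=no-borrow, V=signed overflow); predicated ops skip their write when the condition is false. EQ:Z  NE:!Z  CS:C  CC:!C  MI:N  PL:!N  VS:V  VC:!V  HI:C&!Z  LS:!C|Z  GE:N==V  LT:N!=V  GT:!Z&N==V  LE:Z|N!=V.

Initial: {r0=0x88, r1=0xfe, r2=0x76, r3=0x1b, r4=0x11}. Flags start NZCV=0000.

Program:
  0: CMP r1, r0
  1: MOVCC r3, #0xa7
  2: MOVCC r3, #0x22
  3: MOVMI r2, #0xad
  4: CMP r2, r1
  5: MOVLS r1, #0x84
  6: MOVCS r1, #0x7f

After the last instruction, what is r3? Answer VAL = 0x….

VAL = 0x1b

0: ✓ CMP  NZCV=0010
1: · MOVCC
2: · MOVCC
3: · MOVMI
4: ✓ CMP  NZCV=0000
5: ✓ MOVLS  r1←0x84
6: · MOVCS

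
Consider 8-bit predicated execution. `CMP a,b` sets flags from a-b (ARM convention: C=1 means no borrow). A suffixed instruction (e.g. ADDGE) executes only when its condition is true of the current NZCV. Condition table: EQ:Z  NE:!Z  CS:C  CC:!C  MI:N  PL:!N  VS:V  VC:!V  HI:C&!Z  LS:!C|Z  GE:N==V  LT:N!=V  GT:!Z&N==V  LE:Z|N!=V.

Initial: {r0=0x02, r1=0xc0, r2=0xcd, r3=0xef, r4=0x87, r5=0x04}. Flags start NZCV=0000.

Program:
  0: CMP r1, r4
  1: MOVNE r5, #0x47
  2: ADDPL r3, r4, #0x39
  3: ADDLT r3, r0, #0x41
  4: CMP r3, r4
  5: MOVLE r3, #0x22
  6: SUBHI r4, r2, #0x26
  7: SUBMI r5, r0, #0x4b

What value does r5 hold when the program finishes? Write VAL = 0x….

VAL = 0x47

0: ✓ CMP  NZCV=0010
1: ✓ MOVNE  r5←0x47
2: ✓ ADDPL  r3←0xc0
3: · ADDLT
4: ✓ CMP  NZCV=0010
5: · MOVLE
6: ✓ SUBHI  r4←0xa7
7: · SUBMI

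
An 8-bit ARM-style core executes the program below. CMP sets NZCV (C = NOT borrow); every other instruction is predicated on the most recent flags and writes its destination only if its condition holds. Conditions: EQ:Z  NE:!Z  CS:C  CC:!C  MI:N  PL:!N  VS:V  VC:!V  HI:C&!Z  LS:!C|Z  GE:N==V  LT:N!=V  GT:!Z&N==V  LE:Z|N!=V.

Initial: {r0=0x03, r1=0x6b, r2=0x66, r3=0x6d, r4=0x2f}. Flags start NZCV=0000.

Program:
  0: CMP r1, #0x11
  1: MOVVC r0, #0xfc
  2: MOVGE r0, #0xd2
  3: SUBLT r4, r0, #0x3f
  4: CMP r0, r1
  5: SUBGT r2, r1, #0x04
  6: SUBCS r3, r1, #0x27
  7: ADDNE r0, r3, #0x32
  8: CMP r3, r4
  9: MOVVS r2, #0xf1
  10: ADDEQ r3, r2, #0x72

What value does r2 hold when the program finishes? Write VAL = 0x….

[0] flags=0010 → (cmp)
[1] flags=0010 VC?T → r0=0xfc
[2] flags=0010 GE?T → r0=0xd2
[3] flags=0010 LT?F → skip
[4] flags=0011 → (cmp)
[5] flags=0011 GT?F → skip
[6] flags=0011 CS?T → r3=0x44
[7] flags=0011 NE?T → r0=0x76
[8] flags=0010 → (cmp)
[9] flags=0010 VS?F → skip
[10] flags=0010 EQ?F → skip

VAL = 0x66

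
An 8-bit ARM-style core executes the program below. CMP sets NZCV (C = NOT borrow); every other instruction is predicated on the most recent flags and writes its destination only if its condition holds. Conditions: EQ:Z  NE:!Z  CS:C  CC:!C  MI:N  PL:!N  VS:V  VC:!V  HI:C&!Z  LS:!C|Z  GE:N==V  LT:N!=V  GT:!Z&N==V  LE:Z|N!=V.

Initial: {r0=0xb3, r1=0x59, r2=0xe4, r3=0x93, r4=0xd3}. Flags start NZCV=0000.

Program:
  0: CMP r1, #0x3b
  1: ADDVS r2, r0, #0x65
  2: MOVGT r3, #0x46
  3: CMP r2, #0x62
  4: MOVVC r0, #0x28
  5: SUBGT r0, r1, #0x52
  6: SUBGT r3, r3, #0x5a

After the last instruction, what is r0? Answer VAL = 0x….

VAL = 0x28

0: ✓ CMP  NZCV=0010
1: · ADDVS
2: ✓ MOVGT  r3←0x46
3: ✓ CMP  NZCV=1010
4: ✓ MOVVC  r0←0x28
5: · SUBGT
6: · SUBGT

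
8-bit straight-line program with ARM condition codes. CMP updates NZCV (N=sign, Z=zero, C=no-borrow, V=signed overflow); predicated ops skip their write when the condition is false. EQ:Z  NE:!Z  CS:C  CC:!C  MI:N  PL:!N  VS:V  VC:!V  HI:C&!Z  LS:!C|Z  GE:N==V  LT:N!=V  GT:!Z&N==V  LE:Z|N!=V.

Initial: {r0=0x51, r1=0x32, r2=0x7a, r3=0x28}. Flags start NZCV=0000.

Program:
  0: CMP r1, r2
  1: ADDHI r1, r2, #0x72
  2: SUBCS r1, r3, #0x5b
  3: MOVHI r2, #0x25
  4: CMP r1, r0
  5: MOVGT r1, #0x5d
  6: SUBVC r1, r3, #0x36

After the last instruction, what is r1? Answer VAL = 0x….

0: ✓ CMP  NZCV=1000
1: · ADDHI
2: · SUBCS
3: · MOVHI
4: ✓ CMP  NZCV=1000
5: · MOVGT
6: ✓ SUBVC  r1←0xf2

VAL = 0xf2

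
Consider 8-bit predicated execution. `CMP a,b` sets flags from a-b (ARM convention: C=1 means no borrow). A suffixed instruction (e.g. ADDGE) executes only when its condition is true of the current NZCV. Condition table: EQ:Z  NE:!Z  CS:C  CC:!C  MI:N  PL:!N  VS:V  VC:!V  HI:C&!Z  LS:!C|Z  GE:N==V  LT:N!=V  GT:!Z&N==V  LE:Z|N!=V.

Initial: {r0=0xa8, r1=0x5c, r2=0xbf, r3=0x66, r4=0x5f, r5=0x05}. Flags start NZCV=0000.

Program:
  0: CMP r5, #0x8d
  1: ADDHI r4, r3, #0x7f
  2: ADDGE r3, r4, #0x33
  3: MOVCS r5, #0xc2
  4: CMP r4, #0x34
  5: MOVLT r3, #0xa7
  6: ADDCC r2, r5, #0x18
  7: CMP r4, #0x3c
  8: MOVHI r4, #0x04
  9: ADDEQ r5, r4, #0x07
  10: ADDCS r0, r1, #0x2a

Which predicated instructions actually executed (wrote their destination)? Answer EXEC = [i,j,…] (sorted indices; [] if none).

EXEC = [2,8,10]

0: ✓ CMP  NZCV=0000
1: · ADDHI
2: ✓ ADDGE  r3←0x92
3: · MOVCS
4: ✓ CMP  NZCV=0010
5: · MOVLT
6: · ADDCC
7: ✓ CMP  NZCV=0010
8: ✓ MOVHI  r4←0x04
9: · ADDEQ
10: ✓ ADDCS  r0←0x86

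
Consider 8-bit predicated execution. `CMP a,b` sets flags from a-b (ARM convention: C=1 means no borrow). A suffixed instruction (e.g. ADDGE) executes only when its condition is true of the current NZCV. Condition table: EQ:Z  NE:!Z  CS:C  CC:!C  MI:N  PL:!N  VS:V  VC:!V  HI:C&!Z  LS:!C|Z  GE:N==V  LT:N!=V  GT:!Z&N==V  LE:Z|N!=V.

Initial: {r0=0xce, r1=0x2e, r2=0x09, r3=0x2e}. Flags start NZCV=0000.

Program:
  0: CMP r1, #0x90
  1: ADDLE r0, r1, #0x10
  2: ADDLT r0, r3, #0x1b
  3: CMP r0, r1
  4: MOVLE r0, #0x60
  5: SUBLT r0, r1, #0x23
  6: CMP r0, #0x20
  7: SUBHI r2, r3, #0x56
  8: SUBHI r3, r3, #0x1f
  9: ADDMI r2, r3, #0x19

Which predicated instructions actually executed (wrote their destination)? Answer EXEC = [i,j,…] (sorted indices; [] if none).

0: ✓ CMP  NZCV=1001
1: · ADDLE
2: · ADDLT
3: ✓ CMP  NZCV=1010
4: ✓ MOVLE  r0←0x60
5: ✓ SUBLT  r0←0x0b
6: ✓ CMP  NZCV=1000
7: · SUBHI
8: · SUBHI
9: ✓ ADDMI  r2←0x47

EXEC = [4,5,9]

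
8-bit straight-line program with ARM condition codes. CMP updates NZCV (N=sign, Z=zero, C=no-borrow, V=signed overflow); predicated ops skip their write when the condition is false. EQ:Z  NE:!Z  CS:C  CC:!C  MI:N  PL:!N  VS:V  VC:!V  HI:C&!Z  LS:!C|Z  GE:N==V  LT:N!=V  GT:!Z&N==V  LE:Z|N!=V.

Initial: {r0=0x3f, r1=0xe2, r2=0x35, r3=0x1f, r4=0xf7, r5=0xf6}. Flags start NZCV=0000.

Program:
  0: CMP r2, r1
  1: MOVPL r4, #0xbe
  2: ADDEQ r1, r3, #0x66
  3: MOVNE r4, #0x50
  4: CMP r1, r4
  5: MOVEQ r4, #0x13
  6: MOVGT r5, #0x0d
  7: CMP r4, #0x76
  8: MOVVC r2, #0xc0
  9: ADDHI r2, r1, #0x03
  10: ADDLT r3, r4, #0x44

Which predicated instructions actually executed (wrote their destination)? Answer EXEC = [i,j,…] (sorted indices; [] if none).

EXEC = [1,3,8,10]

0: ✓ CMP  NZCV=0000
1: ✓ MOVPL  r4←0xbe
2: · ADDEQ
3: ✓ MOVNE  r4←0x50
4: ✓ CMP  NZCV=1010
5: · MOVEQ
6: · MOVGT
7: ✓ CMP  NZCV=1000
8: ✓ MOVVC  r2←0xc0
9: · ADDHI
10: ✓ ADDLT  r3←0x94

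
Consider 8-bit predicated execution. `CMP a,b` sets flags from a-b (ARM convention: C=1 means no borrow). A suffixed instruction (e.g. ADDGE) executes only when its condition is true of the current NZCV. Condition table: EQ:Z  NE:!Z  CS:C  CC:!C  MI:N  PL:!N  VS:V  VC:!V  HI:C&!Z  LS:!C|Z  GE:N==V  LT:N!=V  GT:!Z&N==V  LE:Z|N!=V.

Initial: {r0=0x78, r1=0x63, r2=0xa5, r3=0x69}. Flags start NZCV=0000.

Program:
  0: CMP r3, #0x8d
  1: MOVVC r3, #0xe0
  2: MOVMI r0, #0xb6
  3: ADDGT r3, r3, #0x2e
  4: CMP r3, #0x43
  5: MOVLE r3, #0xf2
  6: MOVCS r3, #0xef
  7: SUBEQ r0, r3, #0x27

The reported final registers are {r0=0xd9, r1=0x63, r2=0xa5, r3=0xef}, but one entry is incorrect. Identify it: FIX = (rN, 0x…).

0: ✓ CMP  NZCV=1001
1: · MOVVC
2: ✓ MOVMI  r0←0xb6
3: ✓ ADDGT  r3←0x97
4: ✓ CMP  NZCV=0011
5: ✓ MOVLE  r3←0xf2
6: ✓ MOVCS  r3←0xef
7: · SUBEQ

FIX = (r0, 0xb6)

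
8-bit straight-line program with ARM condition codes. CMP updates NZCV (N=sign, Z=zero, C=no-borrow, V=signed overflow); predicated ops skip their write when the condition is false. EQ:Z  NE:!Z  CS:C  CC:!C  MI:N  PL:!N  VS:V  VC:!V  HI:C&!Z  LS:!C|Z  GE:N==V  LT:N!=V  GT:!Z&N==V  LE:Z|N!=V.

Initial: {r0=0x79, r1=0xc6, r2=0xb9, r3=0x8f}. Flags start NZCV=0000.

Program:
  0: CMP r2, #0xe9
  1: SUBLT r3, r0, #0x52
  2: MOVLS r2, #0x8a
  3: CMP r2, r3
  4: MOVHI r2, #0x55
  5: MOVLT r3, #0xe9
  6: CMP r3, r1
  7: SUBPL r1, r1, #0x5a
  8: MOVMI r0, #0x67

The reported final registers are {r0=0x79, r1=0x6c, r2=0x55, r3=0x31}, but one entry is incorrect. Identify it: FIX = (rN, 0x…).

FIX = (r3, 0xe9)

[0] flags=1000 → (cmp)
[1] flags=1000 LT?T → r3=0x27
[2] flags=1000 LS?T → r2=0x8a
[3] flags=0011 → (cmp)
[4] flags=0011 HI?T → r2=0x55
[5] flags=0011 LT?T → r3=0xe9
[6] flags=0010 → (cmp)
[7] flags=0010 PL?T → r1=0x6c
[8] flags=0010 MI?F → skip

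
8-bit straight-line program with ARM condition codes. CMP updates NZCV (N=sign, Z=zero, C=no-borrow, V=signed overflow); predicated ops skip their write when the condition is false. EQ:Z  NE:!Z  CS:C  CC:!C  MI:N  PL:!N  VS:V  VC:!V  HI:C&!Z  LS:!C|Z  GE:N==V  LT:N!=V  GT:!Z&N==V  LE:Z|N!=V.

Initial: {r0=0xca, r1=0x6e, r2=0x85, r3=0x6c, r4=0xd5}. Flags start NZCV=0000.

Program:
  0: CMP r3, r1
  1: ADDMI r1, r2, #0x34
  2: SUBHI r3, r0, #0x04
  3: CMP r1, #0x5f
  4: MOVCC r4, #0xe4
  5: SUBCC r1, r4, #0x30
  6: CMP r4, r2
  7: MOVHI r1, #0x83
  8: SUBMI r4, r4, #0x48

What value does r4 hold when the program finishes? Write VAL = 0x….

VAL = 0xd5

0: ✓ CMP  NZCV=1000
1: ✓ ADDMI  r1←0xb9
2: · SUBHI
3: ✓ CMP  NZCV=0011
4: · MOVCC
5: · SUBCC
6: ✓ CMP  NZCV=0010
7: ✓ MOVHI  r1←0x83
8: · SUBMI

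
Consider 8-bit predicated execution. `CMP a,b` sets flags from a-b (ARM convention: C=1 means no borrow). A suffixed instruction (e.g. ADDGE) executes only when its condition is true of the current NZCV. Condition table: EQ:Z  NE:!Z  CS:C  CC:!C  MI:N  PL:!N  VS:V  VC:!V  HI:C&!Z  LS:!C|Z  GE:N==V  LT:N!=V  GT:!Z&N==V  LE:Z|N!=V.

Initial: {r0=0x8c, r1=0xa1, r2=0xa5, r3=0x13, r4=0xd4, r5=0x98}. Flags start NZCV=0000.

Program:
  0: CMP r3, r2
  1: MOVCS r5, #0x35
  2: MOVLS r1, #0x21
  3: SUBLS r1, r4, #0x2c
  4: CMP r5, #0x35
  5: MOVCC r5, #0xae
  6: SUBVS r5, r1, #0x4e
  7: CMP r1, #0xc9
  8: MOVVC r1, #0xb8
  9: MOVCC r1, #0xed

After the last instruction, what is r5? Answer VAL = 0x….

0: ✓ CMP  NZCV=0000
1: · MOVCS
2: ✓ MOVLS  r1←0x21
3: ✓ SUBLS  r1←0xa8
4: ✓ CMP  NZCV=0011
5: · MOVCC
6: ✓ SUBVS  r5←0x5a
7: ✓ CMP  NZCV=1000
8: ✓ MOVVC  r1←0xb8
9: ✓ MOVCC  r1←0xed

VAL = 0x5a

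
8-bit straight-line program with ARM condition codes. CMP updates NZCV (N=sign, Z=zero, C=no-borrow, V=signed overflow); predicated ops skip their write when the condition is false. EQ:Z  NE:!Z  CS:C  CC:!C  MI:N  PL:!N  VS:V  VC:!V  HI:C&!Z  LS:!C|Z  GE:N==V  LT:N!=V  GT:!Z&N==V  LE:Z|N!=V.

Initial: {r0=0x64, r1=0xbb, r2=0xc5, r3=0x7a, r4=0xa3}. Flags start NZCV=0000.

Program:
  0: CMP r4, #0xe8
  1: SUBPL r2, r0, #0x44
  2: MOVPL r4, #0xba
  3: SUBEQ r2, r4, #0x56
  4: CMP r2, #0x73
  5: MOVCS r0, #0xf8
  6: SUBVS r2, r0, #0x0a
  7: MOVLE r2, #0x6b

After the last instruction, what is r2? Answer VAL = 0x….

0: ✓ CMP  NZCV=1000
1: · SUBPL
2: · MOVPL
3: · SUBEQ
4: ✓ CMP  NZCV=0011
5: ✓ MOVCS  r0←0xf8
6: ✓ SUBVS  r2←0xee
7: ✓ MOVLE  r2←0x6b

VAL = 0x6b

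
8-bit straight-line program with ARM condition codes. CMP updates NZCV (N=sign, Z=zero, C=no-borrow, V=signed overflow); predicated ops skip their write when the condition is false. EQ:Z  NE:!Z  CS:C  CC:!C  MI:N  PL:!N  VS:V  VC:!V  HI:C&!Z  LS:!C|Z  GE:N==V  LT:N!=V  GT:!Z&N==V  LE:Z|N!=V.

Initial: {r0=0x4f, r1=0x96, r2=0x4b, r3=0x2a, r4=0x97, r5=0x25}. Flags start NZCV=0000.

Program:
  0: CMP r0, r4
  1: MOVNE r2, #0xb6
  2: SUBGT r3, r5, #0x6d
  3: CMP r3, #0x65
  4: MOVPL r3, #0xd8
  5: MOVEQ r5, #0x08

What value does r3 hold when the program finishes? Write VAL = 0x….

[0] flags=1001 → (cmp)
[1] flags=1001 NE?T → r2=0xb6
[2] flags=1001 GT?T → r3=0xb8
[3] flags=0011 → (cmp)
[4] flags=0011 PL?T → r3=0xd8
[5] flags=0011 EQ?F → skip

VAL = 0xd8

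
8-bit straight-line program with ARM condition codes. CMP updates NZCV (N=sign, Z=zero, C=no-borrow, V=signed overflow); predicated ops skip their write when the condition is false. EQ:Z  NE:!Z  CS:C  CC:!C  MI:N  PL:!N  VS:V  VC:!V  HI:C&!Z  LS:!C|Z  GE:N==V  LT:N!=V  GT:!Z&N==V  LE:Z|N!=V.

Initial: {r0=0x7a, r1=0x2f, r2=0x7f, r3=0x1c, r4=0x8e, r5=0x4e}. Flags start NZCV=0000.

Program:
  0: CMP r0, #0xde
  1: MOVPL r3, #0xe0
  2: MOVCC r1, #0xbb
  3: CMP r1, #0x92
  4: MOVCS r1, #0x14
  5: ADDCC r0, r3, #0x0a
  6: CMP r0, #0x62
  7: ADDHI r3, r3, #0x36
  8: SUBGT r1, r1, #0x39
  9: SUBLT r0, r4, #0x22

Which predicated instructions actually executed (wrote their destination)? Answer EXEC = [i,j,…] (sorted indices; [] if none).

EXEC = [2,4,7,8]

0: ✓ CMP  NZCV=1001
1: · MOVPL
2: ✓ MOVCC  r1←0xbb
3: ✓ CMP  NZCV=0010
4: ✓ MOVCS  r1←0x14
5: · ADDCC
6: ✓ CMP  NZCV=0010
7: ✓ ADDHI  r3←0x52
8: ✓ SUBGT  r1←0xdb
9: · SUBLT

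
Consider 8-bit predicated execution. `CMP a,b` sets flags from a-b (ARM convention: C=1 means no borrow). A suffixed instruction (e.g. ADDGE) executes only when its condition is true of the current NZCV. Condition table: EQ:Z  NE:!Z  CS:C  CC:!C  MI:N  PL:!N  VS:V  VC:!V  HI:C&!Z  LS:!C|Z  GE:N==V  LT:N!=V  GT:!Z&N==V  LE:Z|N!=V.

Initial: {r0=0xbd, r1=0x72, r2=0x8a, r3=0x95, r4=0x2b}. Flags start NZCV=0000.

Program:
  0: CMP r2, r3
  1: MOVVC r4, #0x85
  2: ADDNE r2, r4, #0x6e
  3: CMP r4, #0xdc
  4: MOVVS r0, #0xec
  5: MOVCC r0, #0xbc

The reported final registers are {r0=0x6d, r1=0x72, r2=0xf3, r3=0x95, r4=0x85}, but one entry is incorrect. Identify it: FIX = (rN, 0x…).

FIX = (r0, 0xbc)

0: ✓ CMP  NZCV=1000
1: ✓ MOVVC  r4←0x85
2: ✓ ADDNE  r2←0xf3
3: ✓ CMP  NZCV=1000
4: · MOVVS
5: ✓ MOVCC  r0←0xbc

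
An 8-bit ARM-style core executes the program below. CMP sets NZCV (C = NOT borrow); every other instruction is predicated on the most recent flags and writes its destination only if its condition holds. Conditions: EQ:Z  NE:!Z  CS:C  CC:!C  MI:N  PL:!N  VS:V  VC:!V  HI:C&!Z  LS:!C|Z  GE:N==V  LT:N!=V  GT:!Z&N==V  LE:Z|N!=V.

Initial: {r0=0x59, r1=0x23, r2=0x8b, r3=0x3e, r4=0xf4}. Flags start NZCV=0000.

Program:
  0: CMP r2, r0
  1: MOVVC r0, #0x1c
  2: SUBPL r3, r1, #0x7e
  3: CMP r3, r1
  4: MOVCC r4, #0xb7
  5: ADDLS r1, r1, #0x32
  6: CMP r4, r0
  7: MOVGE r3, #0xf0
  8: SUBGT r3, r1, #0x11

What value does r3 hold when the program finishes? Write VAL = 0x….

VAL = 0xa5

0: ✓ CMP  NZCV=0011
1: · MOVVC
2: ✓ SUBPL  r3←0xa5
3: ✓ CMP  NZCV=1010
4: · MOVCC
5: · ADDLS
6: ✓ CMP  NZCV=1010
7: · MOVGE
8: · SUBGT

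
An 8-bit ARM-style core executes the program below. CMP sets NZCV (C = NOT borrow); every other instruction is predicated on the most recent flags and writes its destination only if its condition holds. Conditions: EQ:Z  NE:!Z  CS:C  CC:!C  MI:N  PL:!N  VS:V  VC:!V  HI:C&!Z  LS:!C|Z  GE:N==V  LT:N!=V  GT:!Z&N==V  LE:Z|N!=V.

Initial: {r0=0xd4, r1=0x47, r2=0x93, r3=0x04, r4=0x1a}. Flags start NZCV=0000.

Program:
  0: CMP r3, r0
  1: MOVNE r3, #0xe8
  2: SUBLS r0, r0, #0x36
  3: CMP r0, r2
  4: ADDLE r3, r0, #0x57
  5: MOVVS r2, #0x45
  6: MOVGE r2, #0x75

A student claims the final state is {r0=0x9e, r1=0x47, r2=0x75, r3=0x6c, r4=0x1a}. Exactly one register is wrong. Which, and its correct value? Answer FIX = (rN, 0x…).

FIX = (r3, 0xe8)

0: ✓ CMP  NZCV=0000
1: ✓ MOVNE  r3←0xe8
2: ✓ SUBLS  r0←0x9e
3: ✓ CMP  NZCV=0010
4: · ADDLE
5: · MOVVS
6: ✓ MOVGE  r2←0x75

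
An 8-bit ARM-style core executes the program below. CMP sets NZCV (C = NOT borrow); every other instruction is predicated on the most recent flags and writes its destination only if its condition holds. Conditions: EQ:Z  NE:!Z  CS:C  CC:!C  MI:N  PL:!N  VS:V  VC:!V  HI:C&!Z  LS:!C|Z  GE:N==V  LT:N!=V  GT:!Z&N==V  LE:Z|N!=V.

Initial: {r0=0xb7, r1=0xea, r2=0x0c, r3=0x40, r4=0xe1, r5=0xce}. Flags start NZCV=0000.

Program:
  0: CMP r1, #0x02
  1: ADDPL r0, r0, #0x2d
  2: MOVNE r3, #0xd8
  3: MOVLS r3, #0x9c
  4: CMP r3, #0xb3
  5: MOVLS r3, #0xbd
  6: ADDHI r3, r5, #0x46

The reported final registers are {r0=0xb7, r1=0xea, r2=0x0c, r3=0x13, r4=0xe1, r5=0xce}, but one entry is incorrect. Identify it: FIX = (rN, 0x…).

FIX = (r3, 0x14)

0: ✓ CMP  NZCV=1010
1: · ADDPL
2: ✓ MOVNE  r3←0xd8
3: · MOVLS
4: ✓ CMP  NZCV=0010
5: · MOVLS
6: ✓ ADDHI  r3←0x14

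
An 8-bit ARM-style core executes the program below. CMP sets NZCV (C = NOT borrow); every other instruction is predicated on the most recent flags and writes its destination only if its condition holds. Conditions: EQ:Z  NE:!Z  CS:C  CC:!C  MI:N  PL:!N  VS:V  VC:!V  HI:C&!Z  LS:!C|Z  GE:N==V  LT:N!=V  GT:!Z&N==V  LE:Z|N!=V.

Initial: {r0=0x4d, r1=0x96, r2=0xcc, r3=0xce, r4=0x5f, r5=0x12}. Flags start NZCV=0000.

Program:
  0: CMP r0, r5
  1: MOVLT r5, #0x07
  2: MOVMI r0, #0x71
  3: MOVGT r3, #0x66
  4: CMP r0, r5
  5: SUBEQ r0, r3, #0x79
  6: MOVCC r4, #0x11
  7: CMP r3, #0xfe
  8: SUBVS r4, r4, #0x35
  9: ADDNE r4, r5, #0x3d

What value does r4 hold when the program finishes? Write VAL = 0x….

VAL = 0x4f

[0] flags=0010 → (cmp)
[1] flags=0010 LT?F → skip
[2] flags=0010 MI?F → skip
[3] flags=0010 GT?T → r3=0x66
[4] flags=0010 → (cmp)
[5] flags=0010 EQ?F → skip
[6] flags=0010 CC?F → skip
[7] flags=0000 → (cmp)
[8] flags=0000 VS?F → skip
[9] flags=0000 NE?T → r4=0x4f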